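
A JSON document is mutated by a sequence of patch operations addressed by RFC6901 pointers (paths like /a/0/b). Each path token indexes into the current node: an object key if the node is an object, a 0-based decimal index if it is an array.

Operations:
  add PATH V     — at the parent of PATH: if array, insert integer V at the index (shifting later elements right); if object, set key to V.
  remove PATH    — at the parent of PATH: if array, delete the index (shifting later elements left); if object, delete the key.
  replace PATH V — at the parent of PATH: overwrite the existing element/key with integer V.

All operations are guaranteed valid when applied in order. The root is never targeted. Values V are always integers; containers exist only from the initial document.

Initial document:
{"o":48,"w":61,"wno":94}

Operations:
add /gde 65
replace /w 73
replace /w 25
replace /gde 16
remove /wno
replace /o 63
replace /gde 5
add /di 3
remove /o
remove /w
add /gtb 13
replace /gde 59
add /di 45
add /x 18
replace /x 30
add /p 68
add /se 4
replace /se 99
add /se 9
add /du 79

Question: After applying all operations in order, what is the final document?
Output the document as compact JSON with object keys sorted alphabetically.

After op 1 (add /gde 65): {"gde":65,"o":48,"w":61,"wno":94}
After op 2 (replace /w 73): {"gde":65,"o":48,"w":73,"wno":94}
After op 3 (replace /w 25): {"gde":65,"o":48,"w":25,"wno":94}
After op 4 (replace /gde 16): {"gde":16,"o":48,"w":25,"wno":94}
After op 5 (remove /wno): {"gde":16,"o":48,"w":25}
After op 6 (replace /o 63): {"gde":16,"o":63,"w":25}
After op 7 (replace /gde 5): {"gde":5,"o":63,"w":25}
After op 8 (add /di 3): {"di":3,"gde":5,"o":63,"w":25}
After op 9 (remove /o): {"di":3,"gde":5,"w":25}
After op 10 (remove /w): {"di":3,"gde":5}
After op 11 (add /gtb 13): {"di":3,"gde":5,"gtb":13}
After op 12 (replace /gde 59): {"di":3,"gde":59,"gtb":13}
After op 13 (add /di 45): {"di":45,"gde":59,"gtb":13}
After op 14 (add /x 18): {"di":45,"gde":59,"gtb":13,"x":18}
After op 15 (replace /x 30): {"di":45,"gde":59,"gtb":13,"x":30}
After op 16 (add /p 68): {"di":45,"gde":59,"gtb":13,"p":68,"x":30}
After op 17 (add /se 4): {"di":45,"gde":59,"gtb":13,"p":68,"se":4,"x":30}
After op 18 (replace /se 99): {"di":45,"gde":59,"gtb":13,"p":68,"se":99,"x":30}
After op 19 (add /se 9): {"di":45,"gde":59,"gtb":13,"p":68,"se":9,"x":30}
After op 20 (add /du 79): {"di":45,"du":79,"gde":59,"gtb":13,"p":68,"se":9,"x":30}

Answer: {"di":45,"du":79,"gde":59,"gtb":13,"p":68,"se":9,"x":30}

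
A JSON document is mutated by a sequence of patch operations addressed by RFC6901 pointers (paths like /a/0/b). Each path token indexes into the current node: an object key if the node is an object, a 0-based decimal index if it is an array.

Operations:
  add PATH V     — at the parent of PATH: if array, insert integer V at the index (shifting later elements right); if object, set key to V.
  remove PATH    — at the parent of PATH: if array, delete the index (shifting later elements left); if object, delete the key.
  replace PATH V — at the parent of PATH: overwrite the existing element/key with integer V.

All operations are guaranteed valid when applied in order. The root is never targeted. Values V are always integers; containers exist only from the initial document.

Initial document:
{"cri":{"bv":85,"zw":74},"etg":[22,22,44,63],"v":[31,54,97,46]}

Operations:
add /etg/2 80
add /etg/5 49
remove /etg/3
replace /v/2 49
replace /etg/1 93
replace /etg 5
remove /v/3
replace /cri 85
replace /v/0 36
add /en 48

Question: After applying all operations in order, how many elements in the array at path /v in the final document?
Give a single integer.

Answer: 3

Derivation:
After op 1 (add /etg/2 80): {"cri":{"bv":85,"zw":74},"etg":[22,22,80,44,63],"v":[31,54,97,46]}
After op 2 (add /etg/5 49): {"cri":{"bv":85,"zw":74},"etg":[22,22,80,44,63,49],"v":[31,54,97,46]}
After op 3 (remove /etg/3): {"cri":{"bv":85,"zw":74},"etg":[22,22,80,63,49],"v":[31,54,97,46]}
After op 4 (replace /v/2 49): {"cri":{"bv":85,"zw":74},"etg":[22,22,80,63,49],"v":[31,54,49,46]}
After op 5 (replace /etg/1 93): {"cri":{"bv":85,"zw":74},"etg":[22,93,80,63,49],"v":[31,54,49,46]}
After op 6 (replace /etg 5): {"cri":{"bv":85,"zw":74},"etg":5,"v":[31,54,49,46]}
After op 7 (remove /v/3): {"cri":{"bv":85,"zw":74},"etg":5,"v":[31,54,49]}
After op 8 (replace /cri 85): {"cri":85,"etg":5,"v":[31,54,49]}
After op 9 (replace /v/0 36): {"cri":85,"etg":5,"v":[36,54,49]}
After op 10 (add /en 48): {"cri":85,"en":48,"etg":5,"v":[36,54,49]}
Size at path /v: 3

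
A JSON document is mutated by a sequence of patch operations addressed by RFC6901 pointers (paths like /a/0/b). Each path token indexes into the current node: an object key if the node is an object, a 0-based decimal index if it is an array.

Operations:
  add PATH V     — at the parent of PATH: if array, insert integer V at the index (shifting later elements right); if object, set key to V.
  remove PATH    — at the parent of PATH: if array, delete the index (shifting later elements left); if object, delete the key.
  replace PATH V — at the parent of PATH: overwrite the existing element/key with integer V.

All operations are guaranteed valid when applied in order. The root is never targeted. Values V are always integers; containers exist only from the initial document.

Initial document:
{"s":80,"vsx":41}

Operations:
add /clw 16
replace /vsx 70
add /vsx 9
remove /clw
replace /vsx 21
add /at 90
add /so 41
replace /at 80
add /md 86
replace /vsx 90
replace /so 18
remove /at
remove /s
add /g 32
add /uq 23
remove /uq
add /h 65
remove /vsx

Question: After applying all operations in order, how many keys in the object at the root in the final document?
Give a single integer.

Answer: 4

Derivation:
After op 1 (add /clw 16): {"clw":16,"s":80,"vsx":41}
After op 2 (replace /vsx 70): {"clw":16,"s":80,"vsx":70}
After op 3 (add /vsx 9): {"clw":16,"s":80,"vsx":9}
After op 4 (remove /clw): {"s":80,"vsx":9}
After op 5 (replace /vsx 21): {"s":80,"vsx":21}
After op 6 (add /at 90): {"at":90,"s":80,"vsx":21}
After op 7 (add /so 41): {"at":90,"s":80,"so":41,"vsx":21}
After op 8 (replace /at 80): {"at":80,"s":80,"so":41,"vsx":21}
After op 9 (add /md 86): {"at":80,"md":86,"s":80,"so":41,"vsx":21}
After op 10 (replace /vsx 90): {"at":80,"md":86,"s":80,"so":41,"vsx":90}
After op 11 (replace /so 18): {"at":80,"md":86,"s":80,"so":18,"vsx":90}
After op 12 (remove /at): {"md":86,"s":80,"so":18,"vsx":90}
After op 13 (remove /s): {"md":86,"so":18,"vsx":90}
After op 14 (add /g 32): {"g":32,"md":86,"so":18,"vsx":90}
After op 15 (add /uq 23): {"g":32,"md":86,"so":18,"uq":23,"vsx":90}
After op 16 (remove /uq): {"g":32,"md":86,"so":18,"vsx":90}
After op 17 (add /h 65): {"g":32,"h":65,"md":86,"so":18,"vsx":90}
After op 18 (remove /vsx): {"g":32,"h":65,"md":86,"so":18}
Size at the root: 4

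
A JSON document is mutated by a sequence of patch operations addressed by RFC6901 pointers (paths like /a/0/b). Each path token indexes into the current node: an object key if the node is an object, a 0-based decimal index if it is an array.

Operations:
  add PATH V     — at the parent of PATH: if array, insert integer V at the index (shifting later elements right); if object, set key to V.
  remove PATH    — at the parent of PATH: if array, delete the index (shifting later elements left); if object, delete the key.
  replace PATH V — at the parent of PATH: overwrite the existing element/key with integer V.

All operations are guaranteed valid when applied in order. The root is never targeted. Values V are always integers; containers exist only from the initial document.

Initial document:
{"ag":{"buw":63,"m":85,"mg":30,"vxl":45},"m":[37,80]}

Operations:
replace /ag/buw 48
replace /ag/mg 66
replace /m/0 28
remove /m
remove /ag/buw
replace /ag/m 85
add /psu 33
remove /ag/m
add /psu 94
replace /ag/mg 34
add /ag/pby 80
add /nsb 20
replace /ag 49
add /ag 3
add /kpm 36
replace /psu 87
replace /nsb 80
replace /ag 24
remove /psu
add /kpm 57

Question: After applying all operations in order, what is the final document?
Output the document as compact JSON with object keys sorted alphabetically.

Answer: {"ag":24,"kpm":57,"nsb":80}

Derivation:
After op 1 (replace /ag/buw 48): {"ag":{"buw":48,"m":85,"mg":30,"vxl":45},"m":[37,80]}
After op 2 (replace /ag/mg 66): {"ag":{"buw":48,"m":85,"mg":66,"vxl":45},"m":[37,80]}
After op 3 (replace /m/0 28): {"ag":{"buw":48,"m":85,"mg":66,"vxl":45},"m":[28,80]}
After op 4 (remove /m): {"ag":{"buw":48,"m":85,"mg":66,"vxl":45}}
After op 5 (remove /ag/buw): {"ag":{"m":85,"mg":66,"vxl":45}}
After op 6 (replace /ag/m 85): {"ag":{"m":85,"mg":66,"vxl":45}}
After op 7 (add /psu 33): {"ag":{"m":85,"mg":66,"vxl":45},"psu":33}
After op 8 (remove /ag/m): {"ag":{"mg":66,"vxl":45},"psu":33}
After op 9 (add /psu 94): {"ag":{"mg":66,"vxl":45},"psu":94}
After op 10 (replace /ag/mg 34): {"ag":{"mg":34,"vxl":45},"psu":94}
After op 11 (add /ag/pby 80): {"ag":{"mg":34,"pby":80,"vxl":45},"psu":94}
After op 12 (add /nsb 20): {"ag":{"mg":34,"pby":80,"vxl":45},"nsb":20,"psu":94}
After op 13 (replace /ag 49): {"ag":49,"nsb":20,"psu":94}
After op 14 (add /ag 3): {"ag":3,"nsb":20,"psu":94}
After op 15 (add /kpm 36): {"ag":3,"kpm":36,"nsb":20,"psu":94}
After op 16 (replace /psu 87): {"ag":3,"kpm":36,"nsb":20,"psu":87}
After op 17 (replace /nsb 80): {"ag":3,"kpm":36,"nsb":80,"psu":87}
After op 18 (replace /ag 24): {"ag":24,"kpm":36,"nsb":80,"psu":87}
After op 19 (remove /psu): {"ag":24,"kpm":36,"nsb":80}
After op 20 (add /kpm 57): {"ag":24,"kpm":57,"nsb":80}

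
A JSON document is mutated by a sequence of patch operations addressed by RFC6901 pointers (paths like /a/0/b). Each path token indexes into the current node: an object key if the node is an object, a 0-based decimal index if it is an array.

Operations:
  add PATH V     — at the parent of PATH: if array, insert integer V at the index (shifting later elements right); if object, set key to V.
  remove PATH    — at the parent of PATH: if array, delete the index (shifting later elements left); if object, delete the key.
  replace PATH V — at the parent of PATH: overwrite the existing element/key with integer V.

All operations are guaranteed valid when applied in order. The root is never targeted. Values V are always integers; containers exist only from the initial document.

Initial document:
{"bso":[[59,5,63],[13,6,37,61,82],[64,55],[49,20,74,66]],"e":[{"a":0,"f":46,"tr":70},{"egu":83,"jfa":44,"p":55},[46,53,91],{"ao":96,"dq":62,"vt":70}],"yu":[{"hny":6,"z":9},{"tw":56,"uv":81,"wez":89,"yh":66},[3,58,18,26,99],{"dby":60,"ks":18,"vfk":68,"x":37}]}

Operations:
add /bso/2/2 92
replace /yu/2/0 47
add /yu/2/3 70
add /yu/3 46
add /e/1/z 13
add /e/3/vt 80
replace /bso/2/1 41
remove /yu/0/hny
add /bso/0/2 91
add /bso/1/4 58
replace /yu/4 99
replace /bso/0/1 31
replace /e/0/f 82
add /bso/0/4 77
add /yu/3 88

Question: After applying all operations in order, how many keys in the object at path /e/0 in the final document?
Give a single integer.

Answer: 3

Derivation:
After op 1 (add /bso/2/2 92): {"bso":[[59,5,63],[13,6,37,61,82],[64,55,92],[49,20,74,66]],"e":[{"a":0,"f":46,"tr":70},{"egu":83,"jfa":44,"p":55},[46,53,91],{"ao":96,"dq":62,"vt":70}],"yu":[{"hny":6,"z":9},{"tw":56,"uv":81,"wez":89,"yh":66},[3,58,18,26,99],{"dby":60,"ks":18,"vfk":68,"x":37}]}
After op 2 (replace /yu/2/0 47): {"bso":[[59,5,63],[13,6,37,61,82],[64,55,92],[49,20,74,66]],"e":[{"a":0,"f":46,"tr":70},{"egu":83,"jfa":44,"p":55},[46,53,91],{"ao":96,"dq":62,"vt":70}],"yu":[{"hny":6,"z":9},{"tw":56,"uv":81,"wez":89,"yh":66},[47,58,18,26,99],{"dby":60,"ks":18,"vfk":68,"x":37}]}
After op 3 (add /yu/2/3 70): {"bso":[[59,5,63],[13,6,37,61,82],[64,55,92],[49,20,74,66]],"e":[{"a":0,"f":46,"tr":70},{"egu":83,"jfa":44,"p":55},[46,53,91],{"ao":96,"dq":62,"vt":70}],"yu":[{"hny":6,"z":9},{"tw":56,"uv":81,"wez":89,"yh":66},[47,58,18,70,26,99],{"dby":60,"ks":18,"vfk":68,"x":37}]}
After op 4 (add /yu/3 46): {"bso":[[59,5,63],[13,6,37,61,82],[64,55,92],[49,20,74,66]],"e":[{"a":0,"f":46,"tr":70},{"egu":83,"jfa":44,"p":55},[46,53,91],{"ao":96,"dq":62,"vt":70}],"yu":[{"hny":6,"z":9},{"tw":56,"uv":81,"wez":89,"yh":66},[47,58,18,70,26,99],46,{"dby":60,"ks":18,"vfk":68,"x":37}]}
After op 5 (add /e/1/z 13): {"bso":[[59,5,63],[13,6,37,61,82],[64,55,92],[49,20,74,66]],"e":[{"a":0,"f":46,"tr":70},{"egu":83,"jfa":44,"p":55,"z":13},[46,53,91],{"ao":96,"dq":62,"vt":70}],"yu":[{"hny":6,"z":9},{"tw":56,"uv":81,"wez":89,"yh":66},[47,58,18,70,26,99],46,{"dby":60,"ks":18,"vfk":68,"x":37}]}
After op 6 (add /e/3/vt 80): {"bso":[[59,5,63],[13,6,37,61,82],[64,55,92],[49,20,74,66]],"e":[{"a":0,"f":46,"tr":70},{"egu":83,"jfa":44,"p":55,"z":13},[46,53,91],{"ao":96,"dq":62,"vt":80}],"yu":[{"hny":6,"z":9},{"tw":56,"uv":81,"wez":89,"yh":66},[47,58,18,70,26,99],46,{"dby":60,"ks":18,"vfk":68,"x":37}]}
After op 7 (replace /bso/2/1 41): {"bso":[[59,5,63],[13,6,37,61,82],[64,41,92],[49,20,74,66]],"e":[{"a":0,"f":46,"tr":70},{"egu":83,"jfa":44,"p":55,"z":13},[46,53,91],{"ao":96,"dq":62,"vt":80}],"yu":[{"hny":6,"z":9},{"tw":56,"uv":81,"wez":89,"yh":66},[47,58,18,70,26,99],46,{"dby":60,"ks":18,"vfk":68,"x":37}]}
After op 8 (remove /yu/0/hny): {"bso":[[59,5,63],[13,6,37,61,82],[64,41,92],[49,20,74,66]],"e":[{"a":0,"f":46,"tr":70},{"egu":83,"jfa":44,"p":55,"z":13},[46,53,91],{"ao":96,"dq":62,"vt":80}],"yu":[{"z":9},{"tw":56,"uv":81,"wez":89,"yh":66},[47,58,18,70,26,99],46,{"dby":60,"ks":18,"vfk":68,"x":37}]}
After op 9 (add /bso/0/2 91): {"bso":[[59,5,91,63],[13,6,37,61,82],[64,41,92],[49,20,74,66]],"e":[{"a":0,"f":46,"tr":70},{"egu":83,"jfa":44,"p":55,"z":13},[46,53,91],{"ao":96,"dq":62,"vt":80}],"yu":[{"z":9},{"tw":56,"uv":81,"wez":89,"yh":66},[47,58,18,70,26,99],46,{"dby":60,"ks":18,"vfk":68,"x":37}]}
After op 10 (add /bso/1/4 58): {"bso":[[59,5,91,63],[13,6,37,61,58,82],[64,41,92],[49,20,74,66]],"e":[{"a":0,"f":46,"tr":70},{"egu":83,"jfa":44,"p":55,"z":13},[46,53,91],{"ao":96,"dq":62,"vt":80}],"yu":[{"z":9},{"tw":56,"uv":81,"wez":89,"yh":66},[47,58,18,70,26,99],46,{"dby":60,"ks":18,"vfk":68,"x":37}]}
After op 11 (replace /yu/4 99): {"bso":[[59,5,91,63],[13,6,37,61,58,82],[64,41,92],[49,20,74,66]],"e":[{"a":0,"f":46,"tr":70},{"egu":83,"jfa":44,"p":55,"z":13},[46,53,91],{"ao":96,"dq":62,"vt":80}],"yu":[{"z":9},{"tw":56,"uv":81,"wez":89,"yh":66},[47,58,18,70,26,99],46,99]}
After op 12 (replace /bso/0/1 31): {"bso":[[59,31,91,63],[13,6,37,61,58,82],[64,41,92],[49,20,74,66]],"e":[{"a":0,"f":46,"tr":70},{"egu":83,"jfa":44,"p":55,"z":13},[46,53,91],{"ao":96,"dq":62,"vt":80}],"yu":[{"z":9},{"tw":56,"uv":81,"wez":89,"yh":66},[47,58,18,70,26,99],46,99]}
After op 13 (replace /e/0/f 82): {"bso":[[59,31,91,63],[13,6,37,61,58,82],[64,41,92],[49,20,74,66]],"e":[{"a":0,"f":82,"tr":70},{"egu":83,"jfa":44,"p":55,"z":13},[46,53,91],{"ao":96,"dq":62,"vt":80}],"yu":[{"z":9},{"tw":56,"uv":81,"wez":89,"yh":66},[47,58,18,70,26,99],46,99]}
After op 14 (add /bso/0/4 77): {"bso":[[59,31,91,63,77],[13,6,37,61,58,82],[64,41,92],[49,20,74,66]],"e":[{"a":0,"f":82,"tr":70},{"egu":83,"jfa":44,"p":55,"z":13},[46,53,91],{"ao":96,"dq":62,"vt":80}],"yu":[{"z":9},{"tw":56,"uv":81,"wez":89,"yh":66},[47,58,18,70,26,99],46,99]}
After op 15 (add /yu/3 88): {"bso":[[59,31,91,63,77],[13,6,37,61,58,82],[64,41,92],[49,20,74,66]],"e":[{"a":0,"f":82,"tr":70},{"egu":83,"jfa":44,"p":55,"z":13},[46,53,91],{"ao":96,"dq":62,"vt":80}],"yu":[{"z":9},{"tw":56,"uv":81,"wez":89,"yh":66},[47,58,18,70,26,99],88,46,99]}
Size at path /e/0: 3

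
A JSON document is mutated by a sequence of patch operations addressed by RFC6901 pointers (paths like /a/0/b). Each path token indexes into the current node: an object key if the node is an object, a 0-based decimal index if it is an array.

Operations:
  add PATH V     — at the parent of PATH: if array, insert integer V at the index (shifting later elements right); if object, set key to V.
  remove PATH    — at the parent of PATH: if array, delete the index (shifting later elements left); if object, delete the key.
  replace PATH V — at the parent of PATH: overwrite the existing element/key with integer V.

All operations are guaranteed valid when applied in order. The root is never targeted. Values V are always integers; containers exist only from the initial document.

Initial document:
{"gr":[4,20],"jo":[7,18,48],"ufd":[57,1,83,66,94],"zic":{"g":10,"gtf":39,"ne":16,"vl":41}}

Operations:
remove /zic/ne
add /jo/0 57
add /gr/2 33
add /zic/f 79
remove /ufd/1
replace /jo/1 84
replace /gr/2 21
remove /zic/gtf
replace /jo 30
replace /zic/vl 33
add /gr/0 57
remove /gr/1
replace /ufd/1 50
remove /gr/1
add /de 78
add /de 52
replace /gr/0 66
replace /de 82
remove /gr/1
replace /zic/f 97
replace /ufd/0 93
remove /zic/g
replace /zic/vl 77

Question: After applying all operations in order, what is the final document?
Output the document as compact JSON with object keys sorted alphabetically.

After op 1 (remove /zic/ne): {"gr":[4,20],"jo":[7,18,48],"ufd":[57,1,83,66,94],"zic":{"g":10,"gtf":39,"vl":41}}
After op 2 (add /jo/0 57): {"gr":[4,20],"jo":[57,7,18,48],"ufd":[57,1,83,66,94],"zic":{"g":10,"gtf":39,"vl":41}}
After op 3 (add /gr/2 33): {"gr":[4,20,33],"jo":[57,7,18,48],"ufd":[57,1,83,66,94],"zic":{"g":10,"gtf":39,"vl":41}}
After op 4 (add /zic/f 79): {"gr":[4,20,33],"jo":[57,7,18,48],"ufd":[57,1,83,66,94],"zic":{"f":79,"g":10,"gtf":39,"vl":41}}
After op 5 (remove /ufd/1): {"gr":[4,20,33],"jo":[57,7,18,48],"ufd":[57,83,66,94],"zic":{"f":79,"g":10,"gtf":39,"vl":41}}
After op 6 (replace /jo/1 84): {"gr":[4,20,33],"jo":[57,84,18,48],"ufd":[57,83,66,94],"zic":{"f":79,"g":10,"gtf":39,"vl":41}}
After op 7 (replace /gr/2 21): {"gr":[4,20,21],"jo":[57,84,18,48],"ufd":[57,83,66,94],"zic":{"f":79,"g":10,"gtf":39,"vl":41}}
After op 8 (remove /zic/gtf): {"gr":[4,20,21],"jo":[57,84,18,48],"ufd":[57,83,66,94],"zic":{"f":79,"g":10,"vl":41}}
After op 9 (replace /jo 30): {"gr":[4,20,21],"jo":30,"ufd":[57,83,66,94],"zic":{"f":79,"g":10,"vl":41}}
After op 10 (replace /zic/vl 33): {"gr":[4,20,21],"jo":30,"ufd":[57,83,66,94],"zic":{"f":79,"g":10,"vl":33}}
After op 11 (add /gr/0 57): {"gr":[57,4,20,21],"jo":30,"ufd":[57,83,66,94],"zic":{"f":79,"g":10,"vl":33}}
After op 12 (remove /gr/1): {"gr":[57,20,21],"jo":30,"ufd":[57,83,66,94],"zic":{"f":79,"g":10,"vl":33}}
After op 13 (replace /ufd/1 50): {"gr":[57,20,21],"jo":30,"ufd":[57,50,66,94],"zic":{"f":79,"g":10,"vl":33}}
After op 14 (remove /gr/1): {"gr":[57,21],"jo":30,"ufd":[57,50,66,94],"zic":{"f":79,"g":10,"vl":33}}
After op 15 (add /de 78): {"de":78,"gr":[57,21],"jo":30,"ufd":[57,50,66,94],"zic":{"f":79,"g":10,"vl":33}}
After op 16 (add /de 52): {"de":52,"gr":[57,21],"jo":30,"ufd":[57,50,66,94],"zic":{"f":79,"g":10,"vl":33}}
After op 17 (replace /gr/0 66): {"de":52,"gr":[66,21],"jo":30,"ufd":[57,50,66,94],"zic":{"f":79,"g":10,"vl":33}}
After op 18 (replace /de 82): {"de":82,"gr":[66,21],"jo":30,"ufd":[57,50,66,94],"zic":{"f":79,"g":10,"vl":33}}
After op 19 (remove /gr/1): {"de":82,"gr":[66],"jo":30,"ufd":[57,50,66,94],"zic":{"f":79,"g":10,"vl":33}}
After op 20 (replace /zic/f 97): {"de":82,"gr":[66],"jo":30,"ufd":[57,50,66,94],"zic":{"f":97,"g":10,"vl":33}}
After op 21 (replace /ufd/0 93): {"de":82,"gr":[66],"jo":30,"ufd":[93,50,66,94],"zic":{"f":97,"g":10,"vl":33}}
After op 22 (remove /zic/g): {"de":82,"gr":[66],"jo":30,"ufd":[93,50,66,94],"zic":{"f":97,"vl":33}}
After op 23 (replace /zic/vl 77): {"de":82,"gr":[66],"jo":30,"ufd":[93,50,66,94],"zic":{"f":97,"vl":77}}

Answer: {"de":82,"gr":[66],"jo":30,"ufd":[93,50,66,94],"zic":{"f":97,"vl":77}}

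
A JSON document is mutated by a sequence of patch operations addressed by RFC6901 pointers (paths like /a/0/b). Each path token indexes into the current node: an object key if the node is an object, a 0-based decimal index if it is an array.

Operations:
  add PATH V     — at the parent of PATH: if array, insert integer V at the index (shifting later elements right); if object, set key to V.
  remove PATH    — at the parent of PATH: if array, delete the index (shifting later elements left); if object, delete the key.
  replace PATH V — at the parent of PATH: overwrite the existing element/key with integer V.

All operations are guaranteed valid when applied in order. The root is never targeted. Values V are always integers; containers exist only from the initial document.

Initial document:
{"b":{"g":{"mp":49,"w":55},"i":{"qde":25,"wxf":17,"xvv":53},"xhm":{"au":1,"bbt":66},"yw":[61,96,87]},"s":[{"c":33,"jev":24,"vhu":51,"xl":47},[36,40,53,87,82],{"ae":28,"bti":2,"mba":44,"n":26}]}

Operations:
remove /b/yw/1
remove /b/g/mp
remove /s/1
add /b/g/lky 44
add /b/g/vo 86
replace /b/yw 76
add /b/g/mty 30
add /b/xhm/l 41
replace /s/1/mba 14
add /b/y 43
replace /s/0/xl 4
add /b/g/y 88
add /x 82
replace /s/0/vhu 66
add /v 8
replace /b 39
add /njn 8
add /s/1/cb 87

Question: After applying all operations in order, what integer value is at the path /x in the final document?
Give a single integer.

After op 1 (remove /b/yw/1): {"b":{"g":{"mp":49,"w":55},"i":{"qde":25,"wxf":17,"xvv":53},"xhm":{"au":1,"bbt":66},"yw":[61,87]},"s":[{"c":33,"jev":24,"vhu":51,"xl":47},[36,40,53,87,82],{"ae":28,"bti":2,"mba":44,"n":26}]}
After op 2 (remove /b/g/mp): {"b":{"g":{"w":55},"i":{"qde":25,"wxf":17,"xvv":53},"xhm":{"au":1,"bbt":66},"yw":[61,87]},"s":[{"c":33,"jev":24,"vhu":51,"xl":47},[36,40,53,87,82],{"ae":28,"bti":2,"mba":44,"n":26}]}
After op 3 (remove /s/1): {"b":{"g":{"w":55},"i":{"qde":25,"wxf":17,"xvv":53},"xhm":{"au":1,"bbt":66},"yw":[61,87]},"s":[{"c":33,"jev":24,"vhu":51,"xl":47},{"ae":28,"bti":2,"mba":44,"n":26}]}
After op 4 (add /b/g/lky 44): {"b":{"g":{"lky":44,"w":55},"i":{"qde":25,"wxf":17,"xvv":53},"xhm":{"au":1,"bbt":66},"yw":[61,87]},"s":[{"c":33,"jev":24,"vhu":51,"xl":47},{"ae":28,"bti":2,"mba":44,"n":26}]}
After op 5 (add /b/g/vo 86): {"b":{"g":{"lky":44,"vo":86,"w":55},"i":{"qde":25,"wxf":17,"xvv":53},"xhm":{"au":1,"bbt":66},"yw":[61,87]},"s":[{"c":33,"jev":24,"vhu":51,"xl":47},{"ae":28,"bti":2,"mba":44,"n":26}]}
After op 6 (replace /b/yw 76): {"b":{"g":{"lky":44,"vo":86,"w":55},"i":{"qde":25,"wxf":17,"xvv":53},"xhm":{"au":1,"bbt":66},"yw":76},"s":[{"c":33,"jev":24,"vhu":51,"xl":47},{"ae":28,"bti":2,"mba":44,"n":26}]}
After op 7 (add /b/g/mty 30): {"b":{"g":{"lky":44,"mty":30,"vo":86,"w":55},"i":{"qde":25,"wxf":17,"xvv":53},"xhm":{"au":1,"bbt":66},"yw":76},"s":[{"c":33,"jev":24,"vhu":51,"xl":47},{"ae":28,"bti":2,"mba":44,"n":26}]}
After op 8 (add /b/xhm/l 41): {"b":{"g":{"lky":44,"mty":30,"vo":86,"w":55},"i":{"qde":25,"wxf":17,"xvv":53},"xhm":{"au":1,"bbt":66,"l":41},"yw":76},"s":[{"c":33,"jev":24,"vhu":51,"xl":47},{"ae":28,"bti":2,"mba":44,"n":26}]}
After op 9 (replace /s/1/mba 14): {"b":{"g":{"lky":44,"mty":30,"vo":86,"w":55},"i":{"qde":25,"wxf":17,"xvv":53},"xhm":{"au":1,"bbt":66,"l":41},"yw":76},"s":[{"c":33,"jev":24,"vhu":51,"xl":47},{"ae":28,"bti":2,"mba":14,"n":26}]}
After op 10 (add /b/y 43): {"b":{"g":{"lky":44,"mty":30,"vo":86,"w":55},"i":{"qde":25,"wxf":17,"xvv":53},"xhm":{"au":1,"bbt":66,"l":41},"y":43,"yw":76},"s":[{"c":33,"jev":24,"vhu":51,"xl":47},{"ae":28,"bti":2,"mba":14,"n":26}]}
After op 11 (replace /s/0/xl 4): {"b":{"g":{"lky":44,"mty":30,"vo":86,"w":55},"i":{"qde":25,"wxf":17,"xvv":53},"xhm":{"au":1,"bbt":66,"l":41},"y":43,"yw":76},"s":[{"c":33,"jev":24,"vhu":51,"xl":4},{"ae":28,"bti":2,"mba":14,"n":26}]}
After op 12 (add /b/g/y 88): {"b":{"g":{"lky":44,"mty":30,"vo":86,"w":55,"y":88},"i":{"qde":25,"wxf":17,"xvv":53},"xhm":{"au":1,"bbt":66,"l":41},"y":43,"yw":76},"s":[{"c":33,"jev":24,"vhu":51,"xl":4},{"ae":28,"bti":2,"mba":14,"n":26}]}
After op 13 (add /x 82): {"b":{"g":{"lky":44,"mty":30,"vo":86,"w":55,"y":88},"i":{"qde":25,"wxf":17,"xvv":53},"xhm":{"au":1,"bbt":66,"l":41},"y":43,"yw":76},"s":[{"c":33,"jev":24,"vhu":51,"xl":4},{"ae":28,"bti":2,"mba":14,"n":26}],"x":82}
After op 14 (replace /s/0/vhu 66): {"b":{"g":{"lky":44,"mty":30,"vo":86,"w":55,"y":88},"i":{"qde":25,"wxf":17,"xvv":53},"xhm":{"au":1,"bbt":66,"l":41},"y":43,"yw":76},"s":[{"c":33,"jev":24,"vhu":66,"xl":4},{"ae":28,"bti":2,"mba":14,"n":26}],"x":82}
After op 15 (add /v 8): {"b":{"g":{"lky":44,"mty":30,"vo":86,"w":55,"y":88},"i":{"qde":25,"wxf":17,"xvv":53},"xhm":{"au":1,"bbt":66,"l":41},"y":43,"yw":76},"s":[{"c":33,"jev":24,"vhu":66,"xl":4},{"ae":28,"bti":2,"mba":14,"n":26}],"v":8,"x":82}
After op 16 (replace /b 39): {"b":39,"s":[{"c":33,"jev":24,"vhu":66,"xl":4},{"ae":28,"bti":2,"mba":14,"n":26}],"v":8,"x":82}
After op 17 (add /njn 8): {"b":39,"njn":8,"s":[{"c":33,"jev":24,"vhu":66,"xl":4},{"ae":28,"bti":2,"mba":14,"n":26}],"v":8,"x":82}
After op 18 (add /s/1/cb 87): {"b":39,"njn":8,"s":[{"c":33,"jev":24,"vhu":66,"xl":4},{"ae":28,"bti":2,"cb":87,"mba":14,"n":26}],"v":8,"x":82}
Value at /x: 82

Answer: 82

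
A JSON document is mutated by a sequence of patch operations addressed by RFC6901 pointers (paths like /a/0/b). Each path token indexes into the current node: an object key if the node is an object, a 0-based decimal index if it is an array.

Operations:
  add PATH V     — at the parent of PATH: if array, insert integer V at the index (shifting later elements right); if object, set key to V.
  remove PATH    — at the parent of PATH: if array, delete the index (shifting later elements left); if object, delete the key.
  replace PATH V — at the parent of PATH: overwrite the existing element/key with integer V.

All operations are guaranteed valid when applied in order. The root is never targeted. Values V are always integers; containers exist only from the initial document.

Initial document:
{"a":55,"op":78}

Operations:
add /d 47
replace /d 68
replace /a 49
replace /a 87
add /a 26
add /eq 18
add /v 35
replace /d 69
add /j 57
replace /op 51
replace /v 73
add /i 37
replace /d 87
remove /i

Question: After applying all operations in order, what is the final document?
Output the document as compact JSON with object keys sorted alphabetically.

After op 1 (add /d 47): {"a":55,"d":47,"op":78}
After op 2 (replace /d 68): {"a":55,"d":68,"op":78}
After op 3 (replace /a 49): {"a":49,"d":68,"op":78}
After op 4 (replace /a 87): {"a":87,"d":68,"op":78}
After op 5 (add /a 26): {"a":26,"d":68,"op":78}
After op 6 (add /eq 18): {"a":26,"d":68,"eq":18,"op":78}
After op 7 (add /v 35): {"a":26,"d":68,"eq":18,"op":78,"v":35}
After op 8 (replace /d 69): {"a":26,"d":69,"eq":18,"op":78,"v":35}
After op 9 (add /j 57): {"a":26,"d":69,"eq":18,"j":57,"op":78,"v":35}
After op 10 (replace /op 51): {"a":26,"d":69,"eq":18,"j":57,"op":51,"v":35}
After op 11 (replace /v 73): {"a":26,"d":69,"eq":18,"j":57,"op":51,"v":73}
After op 12 (add /i 37): {"a":26,"d":69,"eq":18,"i":37,"j":57,"op":51,"v":73}
After op 13 (replace /d 87): {"a":26,"d":87,"eq":18,"i":37,"j":57,"op":51,"v":73}
After op 14 (remove /i): {"a":26,"d":87,"eq":18,"j":57,"op":51,"v":73}

Answer: {"a":26,"d":87,"eq":18,"j":57,"op":51,"v":73}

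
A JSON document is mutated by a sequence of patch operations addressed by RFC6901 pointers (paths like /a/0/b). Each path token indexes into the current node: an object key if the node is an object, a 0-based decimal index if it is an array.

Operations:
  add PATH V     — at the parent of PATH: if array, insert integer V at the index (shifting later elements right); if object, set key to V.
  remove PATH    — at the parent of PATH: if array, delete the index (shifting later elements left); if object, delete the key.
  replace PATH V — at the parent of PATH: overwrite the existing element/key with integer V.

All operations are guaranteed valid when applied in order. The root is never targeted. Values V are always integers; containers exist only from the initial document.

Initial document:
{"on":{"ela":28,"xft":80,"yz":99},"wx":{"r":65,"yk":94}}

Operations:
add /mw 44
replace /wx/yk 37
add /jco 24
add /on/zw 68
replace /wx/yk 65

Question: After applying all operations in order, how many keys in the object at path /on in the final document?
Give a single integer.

Answer: 4

Derivation:
After op 1 (add /mw 44): {"mw":44,"on":{"ela":28,"xft":80,"yz":99},"wx":{"r":65,"yk":94}}
After op 2 (replace /wx/yk 37): {"mw":44,"on":{"ela":28,"xft":80,"yz":99},"wx":{"r":65,"yk":37}}
After op 3 (add /jco 24): {"jco":24,"mw":44,"on":{"ela":28,"xft":80,"yz":99},"wx":{"r":65,"yk":37}}
After op 4 (add /on/zw 68): {"jco":24,"mw":44,"on":{"ela":28,"xft":80,"yz":99,"zw":68},"wx":{"r":65,"yk":37}}
After op 5 (replace /wx/yk 65): {"jco":24,"mw":44,"on":{"ela":28,"xft":80,"yz":99,"zw":68},"wx":{"r":65,"yk":65}}
Size at path /on: 4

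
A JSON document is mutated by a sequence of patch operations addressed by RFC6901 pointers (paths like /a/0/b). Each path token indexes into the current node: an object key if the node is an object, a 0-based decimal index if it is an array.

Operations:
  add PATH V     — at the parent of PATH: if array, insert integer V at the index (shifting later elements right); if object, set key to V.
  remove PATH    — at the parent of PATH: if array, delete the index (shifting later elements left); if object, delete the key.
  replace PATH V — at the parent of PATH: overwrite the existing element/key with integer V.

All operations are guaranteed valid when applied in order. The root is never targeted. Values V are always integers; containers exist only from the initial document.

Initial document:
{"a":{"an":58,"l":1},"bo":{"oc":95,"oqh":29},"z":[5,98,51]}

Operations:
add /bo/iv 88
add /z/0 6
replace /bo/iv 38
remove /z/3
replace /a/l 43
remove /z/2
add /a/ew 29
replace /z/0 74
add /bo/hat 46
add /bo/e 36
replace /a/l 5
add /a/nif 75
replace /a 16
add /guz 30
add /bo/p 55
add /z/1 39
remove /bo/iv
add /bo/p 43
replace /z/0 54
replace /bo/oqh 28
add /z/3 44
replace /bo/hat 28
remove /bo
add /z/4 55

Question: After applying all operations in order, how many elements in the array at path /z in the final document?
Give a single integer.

Answer: 5

Derivation:
After op 1 (add /bo/iv 88): {"a":{"an":58,"l":1},"bo":{"iv":88,"oc":95,"oqh":29},"z":[5,98,51]}
After op 2 (add /z/0 6): {"a":{"an":58,"l":1},"bo":{"iv":88,"oc":95,"oqh":29},"z":[6,5,98,51]}
After op 3 (replace /bo/iv 38): {"a":{"an":58,"l":1},"bo":{"iv":38,"oc":95,"oqh":29},"z":[6,5,98,51]}
After op 4 (remove /z/3): {"a":{"an":58,"l":1},"bo":{"iv":38,"oc":95,"oqh":29},"z":[6,5,98]}
After op 5 (replace /a/l 43): {"a":{"an":58,"l":43},"bo":{"iv":38,"oc":95,"oqh":29},"z":[6,5,98]}
After op 6 (remove /z/2): {"a":{"an":58,"l":43},"bo":{"iv":38,"oc":95,"oqh":29},"z":[6,5]}
After op 7 (add /a/ew 29): {"a":{"an":58,"ew":29,"l":43},"bo":{"iv":38,"oc":95,"oqh":29},"z":[6,5]}
After op 8 (replace /z/0 74): {"a":{"an":58,"ew":29,"l":43},"bo":{"iv":38,"oc":95,"oqh":29},"z":[74,5]}
After op 9 (add /bo/hat 46): {"a":{"an":58,"ew":29,"l":43},"bo":{"hat":46,"iv":38,"oc":95,"oqh":29},"z":[74,5]}
After op 10 (add /bo/e 36): {"a":{"an":58,"ew":29,"l":43},"bo":{"e":36,"hat":46,"iv":38,"oc":95,"oqh":29},"z":[74,5]}
After op 11 (replace /a/l 5): {"a":{"an":58,"ew":29,"l":5},"bo":{"e":36,"hat":46,"iv":38,"oc":95,"oqh":29},"z":[74,5]}
After op 12 (add /a/nif 75): {"a":{"an":58,"ew":29,"l":5,"nif":75},"bo":{"e":36,"hat":46,"iv":38,"oc":95,"oqh":29},"z":[74,5]}
After op 13 (replace /a 16): {"a":16,"bo":{"e":36,"hat":46,"iv":38,"oc":95,"oqh":29},"z":[74,5]}
After op 14 (add /guz 30): {"a":16,"bo":{"e":36,"hat":46,"iv":38,"oc":95,"oqh":29},"guz":30,"z":[74,5]}
After op 15 (add /bo/p 55): {"a":16,"bo":{"e":36,"hat":46,"iv":38,"oc":95,"oqh":29,"p":55},"guz":30,"z":[74,5]}
After op 16 (add /z/1 39): {"a":16,"bo":{"e":36,"hat":46,"iv":38,"oc":95,"oqh":29,"p":55},"guz":30,"z":[74,39,5]}
After op 17 (remove /bo/iv): {"a":16,"bo":{"e":36,"hat":46,"oc":95,"oqh":29,"p":55},"guz":30,"z":[74,39,5]}
After op 18 (add /bo/p 43): {"a":16,"bo":{"e":36,"hat":46,"oc":95,"oqh":29,"p":43},"guz":30,"z":[74,39,5]}
After op 19 (replace /z/0 54): {"a":16,"bo":{"e":36,"hat":46,"oc":95,"oqh":29,"p":43},"guz":30,"z":[54,39,5]}
After op 20 (replace /bo/oqh 28): {"a":16,"bo":{"e":36,"hat":46,"oc":95,"oqh":28,"p":43},"guz":30,"z":[54,39,5]}
After op 21 (add /z/3 44): {"a":16,"bo":{"e":36,"hat":46,"oc":95,"oqh":28,"p":43},"guz":30,"z":[54,39,5,44]}
After op 22 (replace /bo/hat 28): {"a":16,"bo":{"e":36,"hat":28,"oc":95,"oqh":28,"p":43},"guz":30,"z":[54,39,5,44]}
After op 23 (remove /bo): {"a":16,"guz":30,"z":[54,39,5,44]}
After op 24 (add /z/4 55): {"a":16,"guz":30,"z":[54,39,5,44,55]}
Size at path /z: 5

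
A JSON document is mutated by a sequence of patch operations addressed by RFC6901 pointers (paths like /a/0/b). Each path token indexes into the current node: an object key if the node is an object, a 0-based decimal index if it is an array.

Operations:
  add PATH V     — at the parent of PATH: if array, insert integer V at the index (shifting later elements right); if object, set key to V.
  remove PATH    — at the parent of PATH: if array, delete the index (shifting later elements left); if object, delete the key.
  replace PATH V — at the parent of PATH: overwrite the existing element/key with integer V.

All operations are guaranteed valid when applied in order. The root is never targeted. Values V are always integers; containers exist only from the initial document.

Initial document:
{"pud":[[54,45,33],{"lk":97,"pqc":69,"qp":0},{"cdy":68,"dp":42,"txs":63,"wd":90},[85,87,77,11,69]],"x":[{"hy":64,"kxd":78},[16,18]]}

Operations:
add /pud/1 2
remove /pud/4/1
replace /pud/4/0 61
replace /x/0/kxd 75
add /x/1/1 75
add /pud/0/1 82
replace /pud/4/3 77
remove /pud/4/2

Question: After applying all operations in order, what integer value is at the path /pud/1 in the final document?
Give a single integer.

Answer: 2

Derivation:
After op 1 (add /pud/1 2): {"pud":[[54,45,33],2,{"lk":97,"pqc":69,"qp":0},{"cdy":68,"dp":42,"txs":63,"wd":90},[85,87,77,11,69]],"x":[{"hy":64,"kxd":78},[16,18]]}
After op 2 (remove /pud/4/1): {"pud":[[54,45,33],2,{"lk":97,"pqc":69,"qp":0},{"cdy":68,"dp":42,"txs":63,"wd":90},[85,77,11,69]],"x":[{"hy":64,"kxd":78},[16,18]]}
After op 3 (replace /pud/4/0 61): {"pud":[[54,45,33],2,{"lk":97,"pqc":69,"qp":0},{"cdy":68,"dp":42,"txs":63,"wd":90},[61,77,11,69]],"x":[{"hy":64,"kxd":78},[16,18]]}
After op 4 (replace /x/0/kxd 75): {"pud":[[54,45,33],2,{"lk":97,"pqc":69,"qp":0},{"cdy":68,"dp":42,"txs":63,"wd":90},[61,77,11,69]],"x":[{"hy":64,"kxd":75},[16,18]]}
After op 5 (add /x/1/1 75): {"pud":[[54,45,33],2,{"lk":97,"pqc":69,"qp":0},{"cdy":68,"dp":42,"txs":63,"wd":90},[61,77,11,69]],"x":[{"hy":64,"kxd":75},[16,75,18]]}
After op 6 (add /pud/0/1 82): {"pud":[[54,82,45,33],2,{"lk":97,"pqc":69,"qp":0},{"cdy":68,"dp":42,"txs":63,"wd":90},[61,77,11,69]],"x":[{"hy":64,"kxd":75},[16,75,18]]}
After op 7 (replace /pud/4/3 77): {"pud":[[54,82,45,33],2,{"lk":97,"pqc":69,"qp":0},{"cdy":68,"dp":42,"txs":63,"wd":90},[61,77,11,77]],"x":[{"hy":64,"kxd":75},[16,75,18]]}
After op 8 (remove /pud/4/2): {"pud":[[54,82,45,33],2,{"lk":97,"pqc":69,"qp":0},{"cdy":68,"dp":42,"txs":63,"wd":90},[61,77,77]],"x":[{"hy":64,"kxd":75},[16,75,18]]}
Value at /pud/1: 2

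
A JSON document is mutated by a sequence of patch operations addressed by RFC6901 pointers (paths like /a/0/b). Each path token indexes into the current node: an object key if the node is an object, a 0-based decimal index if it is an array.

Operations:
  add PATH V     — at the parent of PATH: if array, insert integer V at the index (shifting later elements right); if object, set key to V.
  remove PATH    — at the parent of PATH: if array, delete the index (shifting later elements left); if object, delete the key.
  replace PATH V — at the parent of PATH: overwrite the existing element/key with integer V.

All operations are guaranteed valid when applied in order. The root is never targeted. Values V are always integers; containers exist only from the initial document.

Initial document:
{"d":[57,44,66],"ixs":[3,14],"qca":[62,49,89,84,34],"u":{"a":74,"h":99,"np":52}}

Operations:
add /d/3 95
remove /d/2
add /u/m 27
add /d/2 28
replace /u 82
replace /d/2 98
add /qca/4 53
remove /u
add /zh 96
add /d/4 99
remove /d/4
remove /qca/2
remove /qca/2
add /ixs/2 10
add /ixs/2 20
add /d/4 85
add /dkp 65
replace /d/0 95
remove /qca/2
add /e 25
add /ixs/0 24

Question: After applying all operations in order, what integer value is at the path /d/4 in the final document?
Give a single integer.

After op 1 (add /d/3 95): {"d":[57,44,66,95],"ixs":[3,14],"qca":[62,49,89,84,34],"u":{"a":74,"h":99,"np":52}}
After op 2 (remove /d/2): {"d":[57,44,95],"ixs":[3,14],"qca":[62,49,89,84,34],"u":{"a":74,"h":99,"np":52}}
After op 3 (add /u/m 27): {"d":[57,44,95],"ixs":[3,14],"qca":[62,49,89,84,34],"u":{"a":74,"h":99,"m":27,"np":52}}
After op 4 (add /d/2 28): {"d":[57,44,28,95],"ixs":[3,14],"qca":[62,49,89,84,34],"u":{"a":74,"h":99,"m":27,"np":52}}
After op 5 (replace /u 82): {"d":[57,44,28,95],"ixs":[3,14],"qca":[62,49,89,84,34],"u":82}
After op 6 (replace /d/2 98): {"d":[57,44,98,95],"ixs":[3,14],"qca":[62,49,89,84,34],"u":82}
After op 7 (add /qca/4 53): {"d":[57,44,98,95],"ixs":[3,14],"qca":[62,49,89,84,53,34],"u":82}
After op 8 (remove /u): {"d":[57,44,98,95],"ixs":[3,14],"qca":[62,49,89,84,53,34]}
After op 9 (add /zh 96): {"d":[57,44,98,95],"ixs":[3,14],"qca":[62,49,89,84,53,34],"zh":96}
After op 10 (add /d/4 99): {"d":[57,44,98,95,99],"ixs":[3,14],"qca":[62,49,89,84,53,34],"zh":96}
After op 11 (remove /d/4): {"d":[57,44,98,95],"ixs":[3,14],"qca":[62,49,89,84,53,34],"zh":96}
After op 12 (remove /qca/2): {"d":[57,44,98,95],"ixs":[3,14],"qca":[62,49,84,53,34],"zh":96}
After op 13 (remove /qca/2): {"d":[57,44,98,95],"ixs":[3,14],"qca":[62,49,53,34],"zh":96}
After op 14 (add /ixs/2 10): {"d":[57,44,98,95],"ixs":[3,14,10],"qca":[62,49,53,34],"zh":96}
After op 15 (add /ixs/2 20): {"d":[57,44,98,95],"ixs":[3,14,20,10],"qca":[62,49,53,34],"zh":96}
After op 16 (add /d/4 85): {"d":[57,44,98,95,85],"ixs":[3,14,20,10],"qca":[62,49,53,34],"zh":96}
After op 17 (add /dkp 65): {"d":[57,44,98,95,85],"dkp":65,"ixs":[3,14,20,10],"qca":[62,49,53,34],"zh":96}
After op 18 (replace /d/0 95): {"d":[95,44,98,95,85],"dkp":65,"ixs":[3,14,20,10],"qca":[62,49,53,34],"zh":96}
After op 19 (remove /qca/2): {"d":[95,44,98,95,85],"dkp":65,"ixs":[3,14,20,10],"qca":[62,49,34],"zh":96}
After op 20 (add /e 25): {"d":[95,44,98,95,85],"dkp":65,"e":25,"ixs":[3,14,20,10],"qca":[62,49,34],"zh":96}
After op 21 (add /ixs/0 24): {"d":[95,44,98,95,85],"dkp":65,"e":25,"ixs":[24,3,14,20,10],"qca":[62,49,34],"zh":96}
Value at /d/4: 85

Answer: 85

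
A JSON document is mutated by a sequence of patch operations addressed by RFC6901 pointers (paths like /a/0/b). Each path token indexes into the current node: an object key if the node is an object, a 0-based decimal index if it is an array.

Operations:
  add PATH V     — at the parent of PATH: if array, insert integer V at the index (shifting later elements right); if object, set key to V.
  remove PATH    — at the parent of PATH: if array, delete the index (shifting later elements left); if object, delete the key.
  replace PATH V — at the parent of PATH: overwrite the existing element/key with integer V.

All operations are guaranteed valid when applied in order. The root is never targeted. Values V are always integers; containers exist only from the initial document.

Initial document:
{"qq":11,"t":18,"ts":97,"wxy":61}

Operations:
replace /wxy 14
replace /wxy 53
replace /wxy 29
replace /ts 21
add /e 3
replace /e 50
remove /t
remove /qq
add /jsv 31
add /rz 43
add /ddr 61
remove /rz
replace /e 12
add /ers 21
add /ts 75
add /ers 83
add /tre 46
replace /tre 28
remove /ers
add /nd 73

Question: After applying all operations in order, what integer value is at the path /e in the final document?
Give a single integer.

Answer: 12

Derivation:
After op 1 (replace /wxy 14): {"qq":11,"t":18,"ts":97,"wxy":14}
After op 2 (replace /wxy 53): {"qq":11,"t":18,"ts":97,"wxy":53}
After op 3 (replace /wxy 29): {"qq":11,"t":18,"ts":97,"wxy":29}
After op 4 (replace /ts 21): {"qq":11,"t":18,"ts":21,"wxy":29}
After op 5 (add /e 3): {"e":3,"qq":11,"t":18,"ts":21,"wxy":29}
After op 6 (replace /e 50): {"e":50,"qq":11,"t":18,"ts":21,"wxy":29}
After op 7 (remove /t): {"e":50,"qq":11,"ts":21,"wxy":29}
After op 8 (remove /qq): {"e":50,"ts":21,"wxy":29}
After op 9 (add /jsv 31): {"e":50,"jsv":31,"ts":21,"wxy":29}
After op 10 (add /rz 43): {"e":50,"jsv":31,"rz":43,"ts":21,"wxy":29}
After op 11 (add /ddr 61): {"ddr":61,"e":50,"jsv":31,"rz":43,"ts":21,"wxy":29}
After op 12 (remove /rz): {"ddr":61,"e":50,"jsv":31,"ts":21,"wxy":29}
After op 13 (replace /e 12): {"ddr":61,"e":12,"jsv":31,"ts":21,"wxy":29}
After op 14 (add /ers 21): {"ddr":61,"e":12,"ers":21,"jsv":31,"ts":21,"wxy":29}
After op 15 (add /ts 75): {"ddr":61,"e":12,"ers":21,"jsv":31,"ts":75,"wxy":29}
After op 16 (add /ers 83): {"ddr":61,"e":12,"ers":83,"jsv":31,"ts":75,"wxy":29}
After op 17 (add /tre 46): {"ddr":61,"e":12,"ers":83,"jsv":31,"tre":46,"ts":75,"wxy":29}
After op 18 (replace /tre 28): {"ddr":61,"e":12,"ers":83,"jsv":31,"tre":28,"ts":75,"wxy":29}
After op 19 (remove /ers): {"ddr":61,"e":12,"jsv":31,"tre":28,"ts":75,"wxy":29}
After op 20 (add /nd 73): {"ddr":61,"e":12,"jsv":31,"nd":73,"tre":28,"ts":75,"wxy":29}
Value at /e: 12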